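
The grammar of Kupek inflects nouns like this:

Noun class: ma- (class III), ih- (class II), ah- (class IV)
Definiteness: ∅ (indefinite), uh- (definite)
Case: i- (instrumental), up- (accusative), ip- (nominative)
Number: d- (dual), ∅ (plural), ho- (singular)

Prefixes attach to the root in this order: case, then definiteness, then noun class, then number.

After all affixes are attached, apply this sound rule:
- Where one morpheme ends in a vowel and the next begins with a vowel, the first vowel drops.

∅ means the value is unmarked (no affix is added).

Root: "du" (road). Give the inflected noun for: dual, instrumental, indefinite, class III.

Attach case instrumental i- → idu.
definiteness = indefinite: zero marking, form stays idu.
Attach noun class class III ma- → maidu.
Attach number dual d- → dmaidu.
Apply vowel deletion: dmaidu → dmidu.

dmidu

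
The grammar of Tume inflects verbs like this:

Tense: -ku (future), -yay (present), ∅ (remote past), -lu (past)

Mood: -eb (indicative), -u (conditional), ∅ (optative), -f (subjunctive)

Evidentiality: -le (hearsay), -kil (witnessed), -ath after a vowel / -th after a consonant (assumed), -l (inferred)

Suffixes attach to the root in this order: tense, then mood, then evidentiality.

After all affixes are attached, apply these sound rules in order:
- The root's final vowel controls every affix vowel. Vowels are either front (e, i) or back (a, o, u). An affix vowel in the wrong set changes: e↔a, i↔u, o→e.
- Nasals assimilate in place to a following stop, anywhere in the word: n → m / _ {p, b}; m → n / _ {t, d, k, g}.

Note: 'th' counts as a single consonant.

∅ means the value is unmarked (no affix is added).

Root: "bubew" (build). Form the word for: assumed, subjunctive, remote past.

bubewfth

tense = remote past: zero marking, form stays bubew.
Attach mood subjunctive -f → bubewf.
Attach evidentiality assumed -th (after consonant 'f') → bubewfth.
Vowel harmony: no change.
Nasal assimilation: no change.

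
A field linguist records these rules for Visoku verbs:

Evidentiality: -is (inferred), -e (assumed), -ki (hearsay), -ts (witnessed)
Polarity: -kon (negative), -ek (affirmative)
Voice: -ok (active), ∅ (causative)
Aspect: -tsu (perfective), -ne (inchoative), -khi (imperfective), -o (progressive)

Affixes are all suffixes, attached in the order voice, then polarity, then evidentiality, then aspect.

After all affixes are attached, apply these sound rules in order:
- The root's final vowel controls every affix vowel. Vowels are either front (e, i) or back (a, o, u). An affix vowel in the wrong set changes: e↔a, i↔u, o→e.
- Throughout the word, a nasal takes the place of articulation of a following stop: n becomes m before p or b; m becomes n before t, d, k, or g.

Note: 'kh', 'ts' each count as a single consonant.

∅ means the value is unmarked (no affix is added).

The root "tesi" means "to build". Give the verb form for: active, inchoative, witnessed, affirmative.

Attach voice active -ok → tesiok.
Attach polarity affirmative -ek → tesiokek.
Attach evidentiality witnessed -ts → tesiokekts.
Attach aspect inchoative -ne → tesiokektsne.
Apply vowel harmony: tesiokektsne → tesiekektsne.
Nasal assimilation: no change.

tesiekektsne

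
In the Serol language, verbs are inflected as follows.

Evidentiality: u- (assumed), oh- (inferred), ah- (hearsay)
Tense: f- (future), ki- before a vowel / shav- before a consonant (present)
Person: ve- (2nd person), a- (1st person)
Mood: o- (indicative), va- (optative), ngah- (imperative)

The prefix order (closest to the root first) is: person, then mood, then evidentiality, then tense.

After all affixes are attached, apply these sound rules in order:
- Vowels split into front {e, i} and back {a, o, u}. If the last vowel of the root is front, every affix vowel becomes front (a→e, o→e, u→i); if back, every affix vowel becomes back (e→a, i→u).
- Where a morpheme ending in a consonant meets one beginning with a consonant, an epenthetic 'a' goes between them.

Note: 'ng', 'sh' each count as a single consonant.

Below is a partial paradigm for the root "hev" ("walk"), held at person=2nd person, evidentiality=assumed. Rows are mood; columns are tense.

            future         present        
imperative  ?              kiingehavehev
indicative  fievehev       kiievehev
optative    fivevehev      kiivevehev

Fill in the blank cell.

Attach person 2nd person ve- → vehev.
Attach mood imperative ngah- → ngahvehev.
Attach evidentiality assumed u- → ungahvehev.
Attach tense future f- → fungahvehev.
Apply vowel harmony: fungahvehev → fingehvehev.
Apply epenthesis: fingehvehev → fingehavehev.

fingehavehev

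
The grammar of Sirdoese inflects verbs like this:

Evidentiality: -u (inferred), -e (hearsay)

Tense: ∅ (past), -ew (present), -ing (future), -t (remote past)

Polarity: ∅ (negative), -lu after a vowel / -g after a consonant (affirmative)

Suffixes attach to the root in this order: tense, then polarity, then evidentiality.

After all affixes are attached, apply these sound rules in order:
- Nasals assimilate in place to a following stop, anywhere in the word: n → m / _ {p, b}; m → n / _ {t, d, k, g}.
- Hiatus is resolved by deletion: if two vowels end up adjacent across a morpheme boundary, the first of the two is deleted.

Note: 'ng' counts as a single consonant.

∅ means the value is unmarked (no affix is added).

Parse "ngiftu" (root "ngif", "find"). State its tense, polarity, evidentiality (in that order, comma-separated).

remote past, negative, inferred

Segment: ngif-t-u.
tense: -t → remote past.
polarity: ∅ → negative.
evidentiality: -u → inferred.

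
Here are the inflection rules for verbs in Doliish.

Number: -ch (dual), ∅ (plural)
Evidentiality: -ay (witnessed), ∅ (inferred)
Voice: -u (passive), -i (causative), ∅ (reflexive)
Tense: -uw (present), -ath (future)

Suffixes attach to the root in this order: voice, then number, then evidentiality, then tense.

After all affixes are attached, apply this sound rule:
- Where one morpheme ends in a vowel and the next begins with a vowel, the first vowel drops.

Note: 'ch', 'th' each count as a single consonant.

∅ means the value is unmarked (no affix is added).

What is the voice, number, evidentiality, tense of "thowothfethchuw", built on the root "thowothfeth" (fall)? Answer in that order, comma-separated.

reflexive, dual, inferred, present

Segment: thowothfeth-ch-uw.
voice: ∅ → reflexive.
number: -ch → dual.
evidentiality: ∅ → inferred.
tense: -uw → present.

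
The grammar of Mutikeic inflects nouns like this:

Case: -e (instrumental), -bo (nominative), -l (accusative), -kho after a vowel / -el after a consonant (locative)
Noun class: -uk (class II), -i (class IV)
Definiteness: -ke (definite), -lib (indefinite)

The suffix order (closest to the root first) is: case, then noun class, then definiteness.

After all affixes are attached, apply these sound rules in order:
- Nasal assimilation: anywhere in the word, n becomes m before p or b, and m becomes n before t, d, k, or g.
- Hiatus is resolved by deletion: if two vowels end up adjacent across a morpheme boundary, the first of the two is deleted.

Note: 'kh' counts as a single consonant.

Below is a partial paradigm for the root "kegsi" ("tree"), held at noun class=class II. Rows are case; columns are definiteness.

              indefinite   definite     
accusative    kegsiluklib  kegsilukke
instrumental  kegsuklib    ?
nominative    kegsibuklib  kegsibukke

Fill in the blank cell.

Attach case instrumental -e → kegsie.
Attach noun class class II -uk → kegsieuk.
Attach definiteness definite -ke → kegsieukke.
Nasal assimilation: no change.
Apply vowel deletion: kegsieukke → kegsukke.

kegsukke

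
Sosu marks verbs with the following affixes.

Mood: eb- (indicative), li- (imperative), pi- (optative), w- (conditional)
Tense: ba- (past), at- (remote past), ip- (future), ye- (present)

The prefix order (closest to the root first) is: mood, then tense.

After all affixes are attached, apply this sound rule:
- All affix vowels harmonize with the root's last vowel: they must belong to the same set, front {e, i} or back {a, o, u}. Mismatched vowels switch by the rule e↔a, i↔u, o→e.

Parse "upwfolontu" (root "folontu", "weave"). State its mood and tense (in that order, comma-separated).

Segment: ip-w-folontu.
mood: w- → conditional.
tense: ip- → future.

conditional, future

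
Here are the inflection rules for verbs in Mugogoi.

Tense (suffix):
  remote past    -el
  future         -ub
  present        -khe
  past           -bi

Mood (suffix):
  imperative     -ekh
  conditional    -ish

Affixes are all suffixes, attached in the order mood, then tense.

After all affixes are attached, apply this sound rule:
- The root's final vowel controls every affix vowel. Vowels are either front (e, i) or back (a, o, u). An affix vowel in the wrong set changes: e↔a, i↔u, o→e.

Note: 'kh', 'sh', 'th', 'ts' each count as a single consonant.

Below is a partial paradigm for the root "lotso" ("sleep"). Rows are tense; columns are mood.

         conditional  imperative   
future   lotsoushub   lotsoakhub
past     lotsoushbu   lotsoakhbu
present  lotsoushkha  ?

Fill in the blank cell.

lotsoakhkha

Attach mood imperative -ekh → lotsoekh.
Attach tense present -khe → lotsoekhkhe.
Apply vowel harmony: lotsoekhkhe → lotsoakhkha.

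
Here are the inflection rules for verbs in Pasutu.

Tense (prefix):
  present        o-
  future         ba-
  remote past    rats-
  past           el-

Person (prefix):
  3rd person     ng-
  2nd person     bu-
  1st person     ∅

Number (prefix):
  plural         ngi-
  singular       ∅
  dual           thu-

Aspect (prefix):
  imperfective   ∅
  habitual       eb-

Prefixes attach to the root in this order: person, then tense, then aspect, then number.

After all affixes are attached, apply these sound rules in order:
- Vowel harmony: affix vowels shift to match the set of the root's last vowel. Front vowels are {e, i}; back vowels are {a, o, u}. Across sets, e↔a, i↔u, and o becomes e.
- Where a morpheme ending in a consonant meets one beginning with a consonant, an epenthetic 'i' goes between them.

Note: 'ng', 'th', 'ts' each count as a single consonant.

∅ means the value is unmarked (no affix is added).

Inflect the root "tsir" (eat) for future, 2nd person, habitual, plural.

Attach person 2nd person bu- → butsir.
Attach tense future ba- → babutsir.
Attach aspect habitual eb- → ebbabutsir.
Attach number plural ngi- → ngiebbabutsir.
Apply vowel harmony: ngiebbabutsir → ngiebbebitsir.
Apply epenthesis: ngiebbebitsir → ngiebibebitsir.

ngiebibebitsir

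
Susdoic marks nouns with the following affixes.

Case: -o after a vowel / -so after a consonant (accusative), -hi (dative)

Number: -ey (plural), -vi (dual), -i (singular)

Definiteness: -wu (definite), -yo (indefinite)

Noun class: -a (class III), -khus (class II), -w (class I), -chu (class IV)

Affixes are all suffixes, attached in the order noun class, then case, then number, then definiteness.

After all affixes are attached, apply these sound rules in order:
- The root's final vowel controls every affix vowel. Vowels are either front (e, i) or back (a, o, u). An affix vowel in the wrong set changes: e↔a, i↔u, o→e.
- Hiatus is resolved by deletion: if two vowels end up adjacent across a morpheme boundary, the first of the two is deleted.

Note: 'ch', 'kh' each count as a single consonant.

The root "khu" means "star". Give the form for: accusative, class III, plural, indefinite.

khayyo

Attach noun class class III -a → khua.
Attach case accusative -o (after vowel 'a') → khuao.
Attach number plural -ey → khuaoey.
Attach definiteness indefinite -yo → khuaoeyyo.
Apply vowel harmony: khuaoeyyo → khuaoayyo.
Apply vowel deletion: khuaoayyo → khayyo.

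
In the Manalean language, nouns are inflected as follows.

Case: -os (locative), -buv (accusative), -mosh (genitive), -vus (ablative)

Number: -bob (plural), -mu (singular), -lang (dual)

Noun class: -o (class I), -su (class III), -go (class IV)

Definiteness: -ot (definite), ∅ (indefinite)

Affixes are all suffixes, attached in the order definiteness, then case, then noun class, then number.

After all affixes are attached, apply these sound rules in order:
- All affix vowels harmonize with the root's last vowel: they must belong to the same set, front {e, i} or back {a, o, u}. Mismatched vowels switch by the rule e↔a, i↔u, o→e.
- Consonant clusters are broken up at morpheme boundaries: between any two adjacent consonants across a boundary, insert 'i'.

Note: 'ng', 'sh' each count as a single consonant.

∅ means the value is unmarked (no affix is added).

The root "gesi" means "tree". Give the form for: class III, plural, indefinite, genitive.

gesimeshisibeb

definiteness = indefinite: zero marking, form stays gesi.
Attach case genitive -mosh → gesimosh.
Attach noun class class III -su → gesimoshsu.
Attach number plural -bob → gesimoshsubob.
Apply vowel harmony: gesimoshsubob → gesimeshsibeb.
Apply epenthesis: gesimeshsibeb → gesimeshisibeb.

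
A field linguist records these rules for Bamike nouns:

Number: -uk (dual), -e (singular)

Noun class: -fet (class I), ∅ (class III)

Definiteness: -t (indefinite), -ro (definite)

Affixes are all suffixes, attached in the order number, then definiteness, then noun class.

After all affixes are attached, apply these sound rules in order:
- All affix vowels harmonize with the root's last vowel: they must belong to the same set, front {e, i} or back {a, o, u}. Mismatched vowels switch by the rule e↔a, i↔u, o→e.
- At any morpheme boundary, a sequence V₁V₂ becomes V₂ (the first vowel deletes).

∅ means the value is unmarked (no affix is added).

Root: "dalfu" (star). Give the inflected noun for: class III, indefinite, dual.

Attach number dual -uk → dalfuuk.
Attach definiteness indefinite -t → dalfuukt.
noun class = class III: zero marking, form stays dalfuukt.
Vowel harmony: no change.
Apply vowel deletion: dalfuukt → dalfukt.

dalfukt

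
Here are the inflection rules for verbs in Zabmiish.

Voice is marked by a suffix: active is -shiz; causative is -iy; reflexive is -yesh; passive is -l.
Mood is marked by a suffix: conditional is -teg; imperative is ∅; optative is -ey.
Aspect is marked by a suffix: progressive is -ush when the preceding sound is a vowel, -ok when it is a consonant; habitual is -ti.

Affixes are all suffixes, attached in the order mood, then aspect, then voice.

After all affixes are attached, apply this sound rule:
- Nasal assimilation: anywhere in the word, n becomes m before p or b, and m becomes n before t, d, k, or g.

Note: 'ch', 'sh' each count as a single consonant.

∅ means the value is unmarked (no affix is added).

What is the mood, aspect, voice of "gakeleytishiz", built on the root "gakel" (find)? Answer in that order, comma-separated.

Segment: gakel-ey-ti-shiz.
mood: -ey → optative.
aspect: -ti → habitual.
voice: -shiz → active.

optative, habitual, active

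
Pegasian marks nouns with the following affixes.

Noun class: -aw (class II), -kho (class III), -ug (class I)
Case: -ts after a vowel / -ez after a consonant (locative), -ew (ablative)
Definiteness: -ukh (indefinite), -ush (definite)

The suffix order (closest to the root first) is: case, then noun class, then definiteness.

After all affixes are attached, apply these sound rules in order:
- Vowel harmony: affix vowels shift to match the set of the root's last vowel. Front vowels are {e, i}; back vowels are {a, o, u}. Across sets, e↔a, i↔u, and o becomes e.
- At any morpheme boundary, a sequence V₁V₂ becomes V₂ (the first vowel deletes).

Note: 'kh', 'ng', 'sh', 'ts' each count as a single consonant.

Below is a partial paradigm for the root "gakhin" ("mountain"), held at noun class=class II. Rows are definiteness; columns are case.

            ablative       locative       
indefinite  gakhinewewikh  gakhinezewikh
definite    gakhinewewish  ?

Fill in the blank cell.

gakhinezewish

Attach case locative -ez (after consonant 'n') → gakhinez.
Attach noun class class II -aw → gakhinezaw.
Attach definiteness definite -ush → gakhinezawush.
Apply vowel harmony: gakhinezawush → gakhinezewish.
Vowel deletion: no change.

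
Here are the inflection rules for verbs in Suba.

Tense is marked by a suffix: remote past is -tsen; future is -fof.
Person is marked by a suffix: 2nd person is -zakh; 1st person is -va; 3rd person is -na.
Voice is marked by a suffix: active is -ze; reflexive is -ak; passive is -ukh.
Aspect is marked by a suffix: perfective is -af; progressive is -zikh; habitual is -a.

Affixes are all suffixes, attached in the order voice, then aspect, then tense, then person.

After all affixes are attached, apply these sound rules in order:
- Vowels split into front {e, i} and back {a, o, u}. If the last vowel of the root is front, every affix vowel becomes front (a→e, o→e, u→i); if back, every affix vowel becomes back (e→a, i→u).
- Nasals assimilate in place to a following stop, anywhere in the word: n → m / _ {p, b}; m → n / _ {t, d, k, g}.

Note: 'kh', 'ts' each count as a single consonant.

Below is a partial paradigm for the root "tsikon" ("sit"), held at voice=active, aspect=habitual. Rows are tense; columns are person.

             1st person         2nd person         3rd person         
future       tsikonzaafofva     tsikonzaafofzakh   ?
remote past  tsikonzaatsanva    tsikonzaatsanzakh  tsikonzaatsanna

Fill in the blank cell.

Attach voice active -ze → tsikonze.
Attach aspect habitual -a → tsikonzea.
Attach tense future -fof → tsikonzeafof.
Attach person 3rd person -na → tsikonzeafofna.
Apply vowel harmony: tsikonzeafofna → tsikonzaafofna.
Nasal assimilation: no change.

tsikonzaafofna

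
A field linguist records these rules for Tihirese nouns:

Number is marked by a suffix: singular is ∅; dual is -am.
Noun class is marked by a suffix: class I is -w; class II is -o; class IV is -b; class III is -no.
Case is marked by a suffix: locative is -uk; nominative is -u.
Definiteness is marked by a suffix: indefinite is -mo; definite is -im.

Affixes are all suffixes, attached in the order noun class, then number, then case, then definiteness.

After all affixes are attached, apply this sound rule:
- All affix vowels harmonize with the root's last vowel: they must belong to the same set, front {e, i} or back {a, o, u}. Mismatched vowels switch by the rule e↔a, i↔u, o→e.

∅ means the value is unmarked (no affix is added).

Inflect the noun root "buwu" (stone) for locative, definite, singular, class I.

Attach noun class class I -w → buwuw.
number = singular: zero marking, form stays buwuw.
Attach case locative -uk → buwuwuk.
Attach definiteness definite -im → buwuwukim.
Apply vowel harmony: buwuwukim → buwuwukum.

buwuwukum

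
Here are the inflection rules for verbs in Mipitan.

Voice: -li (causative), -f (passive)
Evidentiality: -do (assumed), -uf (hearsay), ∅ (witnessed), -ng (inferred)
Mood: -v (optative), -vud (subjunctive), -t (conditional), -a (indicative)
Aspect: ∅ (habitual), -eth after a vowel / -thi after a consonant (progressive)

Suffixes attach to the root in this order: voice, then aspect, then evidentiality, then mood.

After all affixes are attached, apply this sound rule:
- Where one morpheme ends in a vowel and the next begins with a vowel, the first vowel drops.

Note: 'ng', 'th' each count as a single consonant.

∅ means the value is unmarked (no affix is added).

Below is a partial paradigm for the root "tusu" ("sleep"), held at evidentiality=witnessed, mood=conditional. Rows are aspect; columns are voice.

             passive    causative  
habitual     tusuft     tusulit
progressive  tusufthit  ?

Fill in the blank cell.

tusuletht

Attach voice causative -li → tusuli.
Attach aspect progressive -eth (after vowel 'i') → tusulieth.
evidentiality = witnessed: zero marking, form stays tusulieth.
Attach mood conditional -t → tusulietht.
Apply vowel deletion: tusulietht → tusuletht.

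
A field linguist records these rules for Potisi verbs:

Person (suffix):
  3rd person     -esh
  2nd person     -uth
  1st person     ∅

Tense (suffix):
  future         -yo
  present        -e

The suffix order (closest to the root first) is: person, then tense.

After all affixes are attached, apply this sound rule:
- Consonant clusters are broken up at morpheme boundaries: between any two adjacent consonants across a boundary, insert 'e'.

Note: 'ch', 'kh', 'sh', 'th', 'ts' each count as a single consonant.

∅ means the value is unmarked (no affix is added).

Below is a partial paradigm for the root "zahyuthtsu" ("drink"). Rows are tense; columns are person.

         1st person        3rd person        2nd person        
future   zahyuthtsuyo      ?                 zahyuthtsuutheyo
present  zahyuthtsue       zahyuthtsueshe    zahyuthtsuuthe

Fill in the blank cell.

zahyuthtsuesheyo

Attach person 3rd person -esh → zahyuthtsuesh.
Attach tense future -yo → zahyuthtsueshyo.
Apply epenthesis: zahyuthtsueshyo → zahyuthtsuesheyo.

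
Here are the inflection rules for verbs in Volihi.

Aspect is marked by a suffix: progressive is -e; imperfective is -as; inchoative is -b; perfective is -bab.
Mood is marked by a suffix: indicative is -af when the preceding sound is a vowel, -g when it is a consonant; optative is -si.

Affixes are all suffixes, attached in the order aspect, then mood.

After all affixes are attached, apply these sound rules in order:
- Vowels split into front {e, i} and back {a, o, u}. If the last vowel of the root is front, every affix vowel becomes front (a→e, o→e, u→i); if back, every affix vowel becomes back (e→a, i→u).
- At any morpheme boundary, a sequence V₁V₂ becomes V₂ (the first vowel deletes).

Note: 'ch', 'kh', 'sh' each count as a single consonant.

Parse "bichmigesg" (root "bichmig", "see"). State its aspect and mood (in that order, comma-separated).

Segment: bichmig-as-g.
aspect: -as → imperfective.
mood: -af/g → indicative.

imperfective, indicative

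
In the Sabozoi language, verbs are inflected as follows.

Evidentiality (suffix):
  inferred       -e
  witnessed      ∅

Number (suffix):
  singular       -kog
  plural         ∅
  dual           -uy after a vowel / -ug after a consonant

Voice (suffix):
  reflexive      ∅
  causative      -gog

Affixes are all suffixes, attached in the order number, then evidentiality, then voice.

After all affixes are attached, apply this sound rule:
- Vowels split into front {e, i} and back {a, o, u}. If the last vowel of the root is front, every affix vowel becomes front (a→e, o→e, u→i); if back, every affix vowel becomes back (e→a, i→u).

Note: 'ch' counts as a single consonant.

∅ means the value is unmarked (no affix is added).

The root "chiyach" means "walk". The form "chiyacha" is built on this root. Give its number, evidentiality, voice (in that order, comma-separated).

Segment: chiyach-e.
number: ∅ → plural.
evidentiality: -e → inferred.
voice: ∅ → reflexive.

plural, inferred, reflexive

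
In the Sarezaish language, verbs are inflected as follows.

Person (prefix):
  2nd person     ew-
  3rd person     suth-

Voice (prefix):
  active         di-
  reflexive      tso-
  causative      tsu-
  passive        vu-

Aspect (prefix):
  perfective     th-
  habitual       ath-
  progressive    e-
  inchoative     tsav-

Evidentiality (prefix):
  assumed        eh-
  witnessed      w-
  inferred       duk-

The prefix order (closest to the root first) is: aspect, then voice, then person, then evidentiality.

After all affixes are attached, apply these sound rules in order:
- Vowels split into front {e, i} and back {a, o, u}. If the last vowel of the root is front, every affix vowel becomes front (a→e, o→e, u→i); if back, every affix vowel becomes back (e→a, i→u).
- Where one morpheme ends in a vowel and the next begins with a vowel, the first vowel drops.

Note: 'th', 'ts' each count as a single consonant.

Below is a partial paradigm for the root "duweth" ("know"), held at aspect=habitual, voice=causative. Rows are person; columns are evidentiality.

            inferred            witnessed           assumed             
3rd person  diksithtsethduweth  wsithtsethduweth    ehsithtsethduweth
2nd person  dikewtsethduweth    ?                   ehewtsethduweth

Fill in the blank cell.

Attach aspect habitual ath- → athduweth.
Attach voice causative tsu- → tsuathduweth.
Attach person 2nd person ew- → ewtsuathduweth.
Attach evidentiality witnessed w- → wewtsuathduweth.
Apply vowel harmony: wewtsuathduweth → wewtsiethduweth.
Apply vowel deletion: wewtsiethduweth → wewtsethduweth.

wewtsethduweth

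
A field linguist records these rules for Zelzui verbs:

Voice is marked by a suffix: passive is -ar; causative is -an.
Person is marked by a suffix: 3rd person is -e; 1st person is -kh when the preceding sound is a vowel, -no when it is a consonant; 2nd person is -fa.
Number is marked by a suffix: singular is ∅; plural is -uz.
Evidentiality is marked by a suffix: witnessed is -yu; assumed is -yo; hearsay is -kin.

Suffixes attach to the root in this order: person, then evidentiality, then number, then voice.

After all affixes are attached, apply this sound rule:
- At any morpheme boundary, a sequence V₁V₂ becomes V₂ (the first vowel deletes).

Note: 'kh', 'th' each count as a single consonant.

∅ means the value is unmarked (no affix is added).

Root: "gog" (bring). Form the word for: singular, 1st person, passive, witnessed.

gognoyar

Attach person 1st person -no (after consonant 'g') → gogno.
Attach evidentiality witnessed -yu → gognoyu.
number = singular: zero marking, form stays gognoyu.
Attach voice passive -ar → gognoyuar.
Apply vowel deletion: gognoyuar → gognoyar.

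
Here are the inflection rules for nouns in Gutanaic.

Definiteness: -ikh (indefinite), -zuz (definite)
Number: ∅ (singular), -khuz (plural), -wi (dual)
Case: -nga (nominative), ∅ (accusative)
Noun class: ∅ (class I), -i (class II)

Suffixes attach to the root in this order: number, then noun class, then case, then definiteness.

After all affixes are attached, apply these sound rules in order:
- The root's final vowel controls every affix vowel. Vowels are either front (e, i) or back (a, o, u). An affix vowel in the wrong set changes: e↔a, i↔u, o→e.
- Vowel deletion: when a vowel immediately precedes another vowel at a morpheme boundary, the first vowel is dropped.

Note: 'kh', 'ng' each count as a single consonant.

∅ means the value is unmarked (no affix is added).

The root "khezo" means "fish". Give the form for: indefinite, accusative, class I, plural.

Attach number plural -khuz → khezokhuz.
noun class = class I: zero marking, form stays khezokhuz.
case = accusative: zero marking, form stays khezokhuz.
Attach definiteness indefinite -ikh → khezokhuzikh.
Apply vowel harmony: khezokhuzikh → khezokhuzukh.
Vowel deletion: no change.

khezokhuzukh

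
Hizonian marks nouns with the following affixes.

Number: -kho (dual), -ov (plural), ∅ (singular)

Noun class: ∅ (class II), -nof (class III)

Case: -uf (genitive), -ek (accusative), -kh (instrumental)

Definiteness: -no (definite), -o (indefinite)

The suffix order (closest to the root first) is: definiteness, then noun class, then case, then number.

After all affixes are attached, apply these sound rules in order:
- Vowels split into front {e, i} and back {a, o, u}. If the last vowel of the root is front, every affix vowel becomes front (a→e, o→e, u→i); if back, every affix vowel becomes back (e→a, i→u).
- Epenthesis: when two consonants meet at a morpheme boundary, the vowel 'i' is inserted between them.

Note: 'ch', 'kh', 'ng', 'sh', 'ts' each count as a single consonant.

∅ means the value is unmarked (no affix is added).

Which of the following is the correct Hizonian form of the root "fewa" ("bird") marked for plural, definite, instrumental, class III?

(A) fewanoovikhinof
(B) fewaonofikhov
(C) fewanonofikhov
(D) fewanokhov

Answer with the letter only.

C

Attach definiteness definite -no → fewano.
Attach noun class class III -nof → fewanonof.
Attach case instrumental -kh → fewanonofkh.
Attach number plural -ov → fewanonofkhov.
Vowel harmony: no change.
Apply epenthesis: fewanonofkhov → fewanonofikhov.
So the correct form is fewanonofikhov, option (C).
(D) fewanokhov is wrong: it uses class II instead of class III for noun class.
(A) fewanoovikhinof is wrong: it has the affixes in the wrong order.
(B) fewaonofikhov is wrong: it uses indefinite instead of definite for definiteness.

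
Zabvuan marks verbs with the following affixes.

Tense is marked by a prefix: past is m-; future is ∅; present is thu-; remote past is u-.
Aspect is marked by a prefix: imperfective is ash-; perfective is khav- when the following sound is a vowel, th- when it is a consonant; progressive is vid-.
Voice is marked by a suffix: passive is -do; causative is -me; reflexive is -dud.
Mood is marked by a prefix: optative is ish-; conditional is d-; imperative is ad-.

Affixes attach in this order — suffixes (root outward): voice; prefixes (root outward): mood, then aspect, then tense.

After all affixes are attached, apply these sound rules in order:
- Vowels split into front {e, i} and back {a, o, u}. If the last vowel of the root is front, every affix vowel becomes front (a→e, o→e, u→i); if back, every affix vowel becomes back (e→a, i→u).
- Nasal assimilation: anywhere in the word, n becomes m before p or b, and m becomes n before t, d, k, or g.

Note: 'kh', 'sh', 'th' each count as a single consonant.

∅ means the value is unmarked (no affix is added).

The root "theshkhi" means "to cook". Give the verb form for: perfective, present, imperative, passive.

thikhevedtheshkhide

Attach mood imperative ad- → adtheshkhi.
Attach aspect perfective khav- (before vowel 'a') → khavadtheshkhi.
Attach tense present thu- → thukhavadtheshkhi.
Attach voice passive -do → thukhavadtheshkhido.
Apply vowel harmony: thukhavadtheshkhido → thikhevedtheshkhide.
Nasal assimilation: no change.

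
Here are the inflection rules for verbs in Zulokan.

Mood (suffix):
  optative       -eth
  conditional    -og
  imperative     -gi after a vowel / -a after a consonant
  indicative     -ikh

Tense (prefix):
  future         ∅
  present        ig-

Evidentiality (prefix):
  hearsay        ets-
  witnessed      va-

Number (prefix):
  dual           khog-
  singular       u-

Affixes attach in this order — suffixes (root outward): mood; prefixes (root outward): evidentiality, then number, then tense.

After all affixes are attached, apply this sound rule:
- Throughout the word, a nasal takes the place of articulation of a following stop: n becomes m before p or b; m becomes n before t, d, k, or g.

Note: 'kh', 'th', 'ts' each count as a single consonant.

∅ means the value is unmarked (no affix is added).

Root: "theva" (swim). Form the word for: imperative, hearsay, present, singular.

Attach evidentiality hearsay ets- → etstheva.
Attach mood imperative -gi (after vowel 'a') → etsthevagi.
Attach number singular u- → uetsthevagi.
Attach tense present ig- → iguetsthevagi.
Nasal assimilation: no change.

iguetsthevagi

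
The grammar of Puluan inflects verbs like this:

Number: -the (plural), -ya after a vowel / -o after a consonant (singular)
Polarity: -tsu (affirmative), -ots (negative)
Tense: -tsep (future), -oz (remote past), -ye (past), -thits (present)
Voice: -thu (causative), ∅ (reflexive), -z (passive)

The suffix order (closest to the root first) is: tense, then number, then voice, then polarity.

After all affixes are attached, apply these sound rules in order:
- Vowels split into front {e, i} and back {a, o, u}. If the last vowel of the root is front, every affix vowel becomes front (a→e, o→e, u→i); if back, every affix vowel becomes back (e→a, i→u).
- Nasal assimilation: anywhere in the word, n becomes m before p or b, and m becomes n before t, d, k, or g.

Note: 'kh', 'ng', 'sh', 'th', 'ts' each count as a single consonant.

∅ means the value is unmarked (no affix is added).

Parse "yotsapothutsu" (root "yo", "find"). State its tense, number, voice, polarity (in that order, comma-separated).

future, singular, causative, affirmative

Segment: yo-tsep-o-thu-tsu.
tense: -tsep → future.
number: -ya/o → singular.
voice: -thu → causative.
polarity: -tsu → affirmative.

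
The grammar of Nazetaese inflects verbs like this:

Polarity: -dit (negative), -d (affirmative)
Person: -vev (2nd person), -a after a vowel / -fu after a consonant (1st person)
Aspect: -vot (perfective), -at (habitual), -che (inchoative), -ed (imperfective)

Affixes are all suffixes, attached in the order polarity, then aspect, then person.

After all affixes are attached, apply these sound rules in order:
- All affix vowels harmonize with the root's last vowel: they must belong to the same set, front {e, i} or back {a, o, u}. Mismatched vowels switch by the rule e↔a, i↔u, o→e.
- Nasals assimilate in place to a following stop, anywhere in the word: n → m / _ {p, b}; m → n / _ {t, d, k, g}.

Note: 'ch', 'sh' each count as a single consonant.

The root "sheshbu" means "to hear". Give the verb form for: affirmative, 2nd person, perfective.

sheshbudvotvav

Attach polarity affirmative -d → sheshbud.
Attach aspect perfective -vot → sheshbudvot.
Attach person 2nd person -vev → sheshbudvotvev.
Apply vowel harmony: sheshbudvotvev → sheshbudvotvav.
Nasal assimilation: no change.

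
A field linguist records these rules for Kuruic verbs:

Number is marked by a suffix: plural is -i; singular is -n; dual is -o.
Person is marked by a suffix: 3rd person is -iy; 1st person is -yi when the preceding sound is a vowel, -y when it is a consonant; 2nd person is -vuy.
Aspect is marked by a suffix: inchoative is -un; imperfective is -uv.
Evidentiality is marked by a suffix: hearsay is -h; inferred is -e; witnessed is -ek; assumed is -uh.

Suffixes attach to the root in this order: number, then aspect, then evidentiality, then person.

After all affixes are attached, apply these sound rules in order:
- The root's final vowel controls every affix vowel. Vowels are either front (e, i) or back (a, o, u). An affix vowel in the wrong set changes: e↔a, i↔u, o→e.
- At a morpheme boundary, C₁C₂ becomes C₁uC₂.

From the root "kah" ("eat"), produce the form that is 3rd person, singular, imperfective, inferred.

Attach number singular -n → kahn.
Attach aspect imperfective -uv → kahnuv.
Attach evidentiality inferred -e → kahnuve.
Attach person 3rd person -iy → kahnuveiy.
Apply vowel harmony: kahnuveiy → kahnuvauy.
Apply epenthesis: kahnuvauy → kahunuvauy.

kahunuvauy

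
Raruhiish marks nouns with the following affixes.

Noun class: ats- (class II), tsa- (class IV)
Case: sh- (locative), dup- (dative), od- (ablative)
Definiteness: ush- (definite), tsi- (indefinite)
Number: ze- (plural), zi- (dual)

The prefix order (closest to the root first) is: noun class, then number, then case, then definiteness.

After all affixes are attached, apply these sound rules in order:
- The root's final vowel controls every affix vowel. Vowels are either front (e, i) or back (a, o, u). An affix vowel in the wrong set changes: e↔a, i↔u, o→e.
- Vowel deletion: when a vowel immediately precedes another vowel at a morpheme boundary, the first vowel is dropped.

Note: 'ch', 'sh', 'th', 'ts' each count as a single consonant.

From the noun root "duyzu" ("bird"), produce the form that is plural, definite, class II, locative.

ushshzatsduyzu

Attach noun class class II ats- → atsduyzu.
Attach number plural ze- → zeatsduyzu.
Attach case locative sh- → shzeatsduyzu.
Attach definiteness definite ush- → ushshzeatsduyzu.
Apply vowel harmony: ushshzeatsduyzu → ushshzaatsduyzu.
Apply vowel deletion: ushshzaatsduyzu → ushshzatsduyzu.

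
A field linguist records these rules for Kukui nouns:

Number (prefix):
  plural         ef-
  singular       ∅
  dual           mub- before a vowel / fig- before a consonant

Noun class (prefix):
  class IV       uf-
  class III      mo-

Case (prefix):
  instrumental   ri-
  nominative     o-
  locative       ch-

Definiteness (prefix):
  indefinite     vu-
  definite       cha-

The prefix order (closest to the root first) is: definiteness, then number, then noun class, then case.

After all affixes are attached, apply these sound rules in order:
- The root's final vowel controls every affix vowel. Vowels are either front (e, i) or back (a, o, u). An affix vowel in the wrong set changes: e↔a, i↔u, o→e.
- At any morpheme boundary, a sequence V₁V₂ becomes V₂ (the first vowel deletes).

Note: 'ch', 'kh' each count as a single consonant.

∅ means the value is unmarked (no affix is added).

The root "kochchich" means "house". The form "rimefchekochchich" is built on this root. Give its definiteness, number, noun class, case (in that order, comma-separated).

definite, plural, class III, instrumental

Segment: ri-mo-ef-cha-kochchich.
definiteness: cha- → definite.
number: ef- → plural.
noun class: mo- → class III.
case: ri- → instrumental.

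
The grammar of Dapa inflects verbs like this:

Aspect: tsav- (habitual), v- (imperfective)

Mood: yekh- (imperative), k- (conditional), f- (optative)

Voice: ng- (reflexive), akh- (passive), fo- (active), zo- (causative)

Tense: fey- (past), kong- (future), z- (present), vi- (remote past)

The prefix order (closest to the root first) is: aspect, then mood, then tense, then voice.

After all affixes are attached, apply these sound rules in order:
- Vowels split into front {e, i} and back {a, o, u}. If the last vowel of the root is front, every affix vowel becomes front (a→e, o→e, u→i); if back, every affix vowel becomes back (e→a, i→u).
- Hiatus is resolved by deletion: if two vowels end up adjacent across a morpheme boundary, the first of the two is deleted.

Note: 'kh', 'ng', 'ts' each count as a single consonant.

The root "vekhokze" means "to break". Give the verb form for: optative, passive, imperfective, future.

ekhkengfvvekhokze

Attach aspect imperfective v- → vvekhokze.
Attach mood optative f- → fvvekhokze.
Attach tense future kong- → kongfvvekhokze.
Attach voice passive akh- → akhkongfvvekhokze.
Apply vowel harmony: akhkongfvvekhokze → ekhkengfvvekhokze.
Vowel deletion: no change.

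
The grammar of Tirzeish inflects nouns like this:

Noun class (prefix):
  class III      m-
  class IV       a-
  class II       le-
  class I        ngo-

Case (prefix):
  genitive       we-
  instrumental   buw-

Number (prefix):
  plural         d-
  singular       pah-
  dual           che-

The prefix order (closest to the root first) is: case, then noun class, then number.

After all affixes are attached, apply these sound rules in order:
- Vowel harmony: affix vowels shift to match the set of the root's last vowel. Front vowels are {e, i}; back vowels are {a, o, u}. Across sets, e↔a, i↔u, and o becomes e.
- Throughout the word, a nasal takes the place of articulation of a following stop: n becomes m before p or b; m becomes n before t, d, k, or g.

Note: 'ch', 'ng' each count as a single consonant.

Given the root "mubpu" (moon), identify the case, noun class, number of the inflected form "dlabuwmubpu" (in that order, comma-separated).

instrumental, class II, plural

Segment: d-le-buw-mubpu.
case: buw- → instrumental.
noun class: le- → class II.
number: d- → plural.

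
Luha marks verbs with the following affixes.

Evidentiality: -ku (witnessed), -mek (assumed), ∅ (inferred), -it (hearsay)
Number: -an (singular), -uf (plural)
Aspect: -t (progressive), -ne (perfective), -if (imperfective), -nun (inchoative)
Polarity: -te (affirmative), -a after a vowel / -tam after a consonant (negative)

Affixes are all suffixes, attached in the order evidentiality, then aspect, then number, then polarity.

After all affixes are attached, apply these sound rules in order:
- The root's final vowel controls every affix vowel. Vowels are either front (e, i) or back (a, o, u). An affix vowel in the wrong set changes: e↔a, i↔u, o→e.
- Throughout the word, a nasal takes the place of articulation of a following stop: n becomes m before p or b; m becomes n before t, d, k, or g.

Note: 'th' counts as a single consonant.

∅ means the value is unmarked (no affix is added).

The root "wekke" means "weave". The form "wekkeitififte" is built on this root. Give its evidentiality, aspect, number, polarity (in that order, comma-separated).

hearsay, imperfective, plural, affirmative

Segment: wekke-it-if-uf-te.
evidentiality: -it → hearsay.
aspect: -if → imperfective.
number: -uf → plural.
polarity: -te → affirmative.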